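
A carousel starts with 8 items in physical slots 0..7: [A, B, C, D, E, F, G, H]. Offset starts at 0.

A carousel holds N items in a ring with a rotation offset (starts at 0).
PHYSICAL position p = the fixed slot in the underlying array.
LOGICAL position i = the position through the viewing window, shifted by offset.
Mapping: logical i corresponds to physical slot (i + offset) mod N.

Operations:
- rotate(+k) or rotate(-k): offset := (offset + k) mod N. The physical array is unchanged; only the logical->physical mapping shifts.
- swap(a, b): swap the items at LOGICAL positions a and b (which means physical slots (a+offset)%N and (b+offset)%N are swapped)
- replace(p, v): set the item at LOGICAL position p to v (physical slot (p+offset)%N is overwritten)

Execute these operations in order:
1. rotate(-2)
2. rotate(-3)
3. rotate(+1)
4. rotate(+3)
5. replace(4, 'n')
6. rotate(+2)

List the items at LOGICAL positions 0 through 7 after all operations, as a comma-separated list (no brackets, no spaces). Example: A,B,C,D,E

Answer: B,C,n,E,F,G,H,A

Derivation:
After op 1 (rotate(-2)): offset=6, physical=[A,B,C,D,E,F,G,H], logical=[G,H,A,B,C,D,E,F]
After op 2 (rotate(-3)): offset=3, physical=[A,B,C,D,E,F,G,H], logical=[D,E,F,G,H,A,B,C]
After op 3 (rotate(+1)): offset=4, physical=[A,B,C,D,E,F,G,H], logical=[E,F,G,H,A,B,C,D]
After op 4 (rotate(+3)): offset=7, physical=[A,B,C,D,E,F,G,H], logical=[H,A,B,C,D,E,F,G]
After op 5 (replace(4, 'n')): offset=7, physical=[A,B,C,n,E,F,G,H], logical=[H,A,B,C,n,E,F,G]
After op 6 (rotate(+2)): offset=1, physical=[A,B,C,n,E,F,G,H], logical=[B,C,n,E,F,G,H,A]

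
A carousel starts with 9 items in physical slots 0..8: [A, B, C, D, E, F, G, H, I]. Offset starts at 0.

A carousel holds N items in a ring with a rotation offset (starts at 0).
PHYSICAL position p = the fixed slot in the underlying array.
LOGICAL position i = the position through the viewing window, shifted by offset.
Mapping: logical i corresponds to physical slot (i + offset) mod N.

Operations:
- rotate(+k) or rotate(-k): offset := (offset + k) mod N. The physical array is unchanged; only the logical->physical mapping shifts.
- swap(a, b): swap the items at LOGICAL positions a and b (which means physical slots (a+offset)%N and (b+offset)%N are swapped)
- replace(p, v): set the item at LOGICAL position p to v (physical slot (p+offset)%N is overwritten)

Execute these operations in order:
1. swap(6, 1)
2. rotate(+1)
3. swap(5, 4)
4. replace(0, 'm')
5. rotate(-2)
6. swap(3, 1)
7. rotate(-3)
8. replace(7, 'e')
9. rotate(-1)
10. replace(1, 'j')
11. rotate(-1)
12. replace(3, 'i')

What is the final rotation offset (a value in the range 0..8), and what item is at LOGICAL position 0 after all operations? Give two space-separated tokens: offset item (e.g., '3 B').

After op 1 (swap(6, 1)): offset=0, physical=[A,G,C,D,E,F,B,H,I], logical=[A,G,C,D,E,F,B,H,I]
After op 2 (rotate(+1)): offset=1, physical=[A,G,C,D,E,F,B,H,I], logical=[G,C,D,E,F,B,H,I,A]
After op 3 (swap(5, 4)): offset=1, physical=[A,G,C,D,E,B,F,H,I], logical=[G,C,D,E,B,F,H,I,A]
After op 4 (replace(0, 'm')): offset=1, physical=[A,m,C,D,E,B,F,H,I], logical=[m,C,D,E,B,F,H,I,A]
After op 5 (rotate(-2)): offset=8, physical=[A,m,C,D,E,B,F,H,I], logical=[I,A,m,C,D,E,B,F,H]
After op 6 (swap(3, 1)): offset=8, physical=[C,m,A,D,E,B,F,H,I], logical=[I,C,m,A,D,E,B,F,H]
After op 7 (rotate(-3)): offset=5, physical=[C,m,A,D,E,B,F,H,I], logical=[B,F,H,I,C,m,A,D,E]
After op 8 (replace(7, 'e')): offset=5, physical=[C,m,A,e,E,B,F,H,I], logical=[B,F,H,I,C,m,A,e,E]
After op 9 (rotate(-1)): offset=4, physical=[C,m,A,e,E,B,F,H,I], logical=[E,B,F,H,I,C,m,A,e]
After op 10 (replace(1, 'j')): offset=4, physical=[C,m,A,e,E,j,F,H,I], logical=[E,j,F,H,I,C,m,A,e]
After op 11 (rotate(-1)): offset=3, physical=[C,m,A,e,E,j,F,H,I], logical=[e,E,j,F,H,I,C,m,A]
After op 12 (replace(3, 'i')): offset=3, physical=[C,m,A,e,E,j,i,H,I], logical=[e,E,j,i,H,I,C,m,A]

Answer: 3 e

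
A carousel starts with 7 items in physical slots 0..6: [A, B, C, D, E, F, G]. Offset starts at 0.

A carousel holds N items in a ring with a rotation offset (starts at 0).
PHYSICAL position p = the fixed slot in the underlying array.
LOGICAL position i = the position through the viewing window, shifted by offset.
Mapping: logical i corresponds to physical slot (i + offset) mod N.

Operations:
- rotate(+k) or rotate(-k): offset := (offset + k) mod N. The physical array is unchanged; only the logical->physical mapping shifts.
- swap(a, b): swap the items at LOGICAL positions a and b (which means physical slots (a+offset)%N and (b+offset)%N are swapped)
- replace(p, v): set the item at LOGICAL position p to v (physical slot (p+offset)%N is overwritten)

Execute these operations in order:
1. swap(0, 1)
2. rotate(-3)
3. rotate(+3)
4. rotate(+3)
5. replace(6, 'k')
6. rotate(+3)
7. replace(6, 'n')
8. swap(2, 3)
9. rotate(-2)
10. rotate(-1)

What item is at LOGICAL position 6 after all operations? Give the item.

Answer: A

Derivation:
After op 1 (swap(0, 1)): offset=0, physical=[B,A,C,D,E,F,G], logical=[B,A,C,D,E,F,G]
After op 2 (rotate(-3)): offset=4, physical=[B,A,C,D,E,F,G], logical=[E,F,G,B,A,C,D]
After op 3 (rotate(+3)): offset=0, physical=[B,A,C,D,E,F,G], logical=[B,A,C,D,E,F,G]
After op 4 (rotate(+3)): offset=3, physical=[B,A,C,D,E,F,G], logical=[D,E,F,G,B,A,C]
After op 5 (replace(6, 'k')): offset=3, physical=[B,A,k,D,E,F,G], logical=[D,E,F,G,B,A,k]
After op 6 (rotate(+3)): offset=6, physical=[B,A,k,D,E,F,G], logical=[G,B,A,k,D,E,F]
After op 7 (replace(6, 'n')): offset=6, physical=[B,A,k,D,E,n,G], logical=[G,B,A,k,D,E,n]
After op 8 (swap(2, 3)): offset=6, physical=[B,k,A,D,E,n,G], logical=[G,B,k,A,D,E,n]
After op 9 (rotate(-2)): offset=4, physical=[B,k,A,D,E,n,G], logical=[E,n,G,B,k,A,D]
After op 10 (rotate(-1)): offset=3, physical=[B,k,A,D,E,n,G], logical=[D,E,n,G,B,k,A]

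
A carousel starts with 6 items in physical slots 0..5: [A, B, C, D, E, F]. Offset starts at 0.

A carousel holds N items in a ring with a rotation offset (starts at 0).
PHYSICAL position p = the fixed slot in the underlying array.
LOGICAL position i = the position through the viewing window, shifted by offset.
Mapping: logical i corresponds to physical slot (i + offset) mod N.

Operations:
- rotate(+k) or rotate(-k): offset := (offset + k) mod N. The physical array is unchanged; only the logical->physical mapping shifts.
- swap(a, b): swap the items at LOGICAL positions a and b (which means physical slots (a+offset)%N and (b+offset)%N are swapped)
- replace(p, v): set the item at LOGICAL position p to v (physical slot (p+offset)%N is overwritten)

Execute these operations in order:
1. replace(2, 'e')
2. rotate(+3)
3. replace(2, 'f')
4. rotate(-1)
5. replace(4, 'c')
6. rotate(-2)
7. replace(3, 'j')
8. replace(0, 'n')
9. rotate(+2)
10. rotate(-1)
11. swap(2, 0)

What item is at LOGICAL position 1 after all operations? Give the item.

After op 1 (replace(2, 'e')): offset=0, physical=[A,B,e,D,E,F], logical=[A,B,e,D,E,F]
After op 2 (rotate(+3)): offset=3, physical=[A,B,e,D,E,F], logical=[D,E,F,A,B,e]
After op 3 (replace(2, 'f')): offset=3, physical=[A,B,e,D,E,f], logical=[D,E,f,A,B,e]
After op 4 (rotate(-1)): offset=2, physical=[A,B,e,D,E,f], logical=[e,D,E,f,A,B]
After op 5 (replace(4, 'c')): offset=2, physical=[c,B,e,D,E,f], logical=[e,D,E,f,c,B]
After op 6 (rotate(-2)): offset=0, physical=[c,B,e,D,E,f], logical=[c,B,e,D,E,f]
After op 7 (replace(3, 'j')): offset=0, physical=[c,B,e,j,E,f], logical=[c,B,e,j,E,f]
After op 8 (replace(0, 'n')): offset=0, physical=[n,B,e,j,E,f], logical=[n,B,e,j,E,f]
After op 9 (rotate(+2)): offset=2, physical=[n,B,e,j,E,f], logical=[e,j,E,f,n,B]
After op 10 (rotate(-1)): offset=1, physical=[n,B,e,j,E,f], logical=[B,e,j,E,f,n]
After op 11 (swap(2, 0)): offset=1, physical=[n,j,e,B,E,f], logical=[j,e,B,E,f,n]

Answer: e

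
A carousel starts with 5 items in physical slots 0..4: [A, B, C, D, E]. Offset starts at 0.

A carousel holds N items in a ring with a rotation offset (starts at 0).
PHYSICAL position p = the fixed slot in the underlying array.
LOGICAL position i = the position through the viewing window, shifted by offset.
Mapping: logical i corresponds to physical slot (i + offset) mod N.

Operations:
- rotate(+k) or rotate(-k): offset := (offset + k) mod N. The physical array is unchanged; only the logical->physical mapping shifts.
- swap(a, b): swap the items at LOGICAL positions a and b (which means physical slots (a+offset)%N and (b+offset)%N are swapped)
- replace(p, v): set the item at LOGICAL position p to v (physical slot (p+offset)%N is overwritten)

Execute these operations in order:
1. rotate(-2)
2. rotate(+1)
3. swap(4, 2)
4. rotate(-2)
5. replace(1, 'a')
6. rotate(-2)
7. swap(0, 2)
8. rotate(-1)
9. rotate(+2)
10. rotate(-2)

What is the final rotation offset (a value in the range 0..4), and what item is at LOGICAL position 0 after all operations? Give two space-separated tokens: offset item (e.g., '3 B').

After op 1 (rotate(-2)): offset=3, physical=[A,B,C,D,E], logical=[D,E,A,B,C]
After op 2 (rotate(+1)): offset=4, physical=[A,B,C,D,E], logical=[E,A,B,C,D]
After op 3 (swap(4, 2)): offset=4, physical=[A,D,C,B,E], logical=[E,A,D,C,B]
After op 4 (rotate(-2)): offset=2, physical=[A,D,C,B,E], logical=[C,B,E,A,D]
After op 5 (replace(1, 'a')): offset=2, physical=[A,D,C,a,E], logical=[C,a,E,A,D]
After op 6 (rotate(-2)): offset=0, physical=[A,D,C,a,E], logical=[A,D,C,a,E]
After op 7 (swap(0, 2)): offset=0, physical=[C,D,A,a,E], logical=[C,D,A,a,E]
After op 8 (rotate(-1)): offset=4, physical=[C,D,A,a,E], logical=[E,C,D,A,a]
After op 9 (rotate(+2)): offset=1, physical=[C,D,A,a,E], logical=[D,A,a,E,C]
After op 10 (rotate(-2)): offset=4, physical=[C,D,A,a,E], logical=[E,C,D,A,a]

Answer: 4 E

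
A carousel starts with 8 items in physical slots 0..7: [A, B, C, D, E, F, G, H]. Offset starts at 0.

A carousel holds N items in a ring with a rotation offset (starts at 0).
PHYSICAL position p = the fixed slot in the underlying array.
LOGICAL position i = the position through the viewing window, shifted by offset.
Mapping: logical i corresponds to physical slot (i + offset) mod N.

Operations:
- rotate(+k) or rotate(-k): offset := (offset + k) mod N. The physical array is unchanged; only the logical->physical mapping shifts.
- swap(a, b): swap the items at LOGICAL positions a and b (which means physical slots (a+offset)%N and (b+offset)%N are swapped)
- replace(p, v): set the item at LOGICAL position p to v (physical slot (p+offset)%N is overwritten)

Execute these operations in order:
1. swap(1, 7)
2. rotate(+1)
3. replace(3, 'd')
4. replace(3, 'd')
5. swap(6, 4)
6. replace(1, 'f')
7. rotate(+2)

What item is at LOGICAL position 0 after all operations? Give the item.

Answer: D

Derivation:
After op 1 (swap(1, 7)): offset=0, physical=[A,H,C,D,E,F,G,B], logical=[A,H,C,D,E,F,G,B]
After op 2 (rotate(+1)): offset=1, physical=[A,H,C,D,E,F,G,B], logical=[H,C,D,E,F,G,B,A]
After op 3 (replace(3, 'd')): offset=1, physical=[A,H,C,D,d,F,G,B], logical=[H,C,D,d,F,G,B,A]
After op 4 (replace(3, 'd')): offset=1, physical=[A,H,C,D,d,F,G,B], logical=[H,C,D,d,F,G,B,A]
After op 5 (swap(6, 4)): offset=1, physical=[A,H,C,D,d,B,G,F], logical=[H,C,D,d,B,G,F,A]
After op 6 (replace(1, 'f')): offset=1, physical=[A,H,f,D,d,B,G,F], logical=[H,f,D,d,B,G,F,A]
After op 7 (rotate(+2)): offset=3, physical=[A,H,f,D,d,B,G,F], logical=[D,d,B,G,F,A,H,f]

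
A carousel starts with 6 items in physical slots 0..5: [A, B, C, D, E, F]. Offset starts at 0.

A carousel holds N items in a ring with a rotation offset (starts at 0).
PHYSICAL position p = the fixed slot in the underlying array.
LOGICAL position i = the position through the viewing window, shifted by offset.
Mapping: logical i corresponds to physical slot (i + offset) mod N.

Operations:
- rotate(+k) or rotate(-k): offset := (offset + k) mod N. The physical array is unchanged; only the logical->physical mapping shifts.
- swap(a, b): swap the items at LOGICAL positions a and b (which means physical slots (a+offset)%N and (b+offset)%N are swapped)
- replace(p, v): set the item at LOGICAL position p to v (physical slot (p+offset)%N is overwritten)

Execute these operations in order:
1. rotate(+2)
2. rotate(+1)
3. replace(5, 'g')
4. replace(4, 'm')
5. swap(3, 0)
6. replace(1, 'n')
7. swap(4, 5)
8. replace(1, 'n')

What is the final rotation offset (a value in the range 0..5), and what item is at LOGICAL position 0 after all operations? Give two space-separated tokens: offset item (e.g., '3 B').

After op 1 (rotate(+2)): offset=2, physical=[A,B,C,D,E,F], logical=[C,D,E,F,A,B]
After op 2 (rotate(+1)): offset=3, physical=[A,B,C,D,E,F], logical=[D,E,F,A,B,C]
After op 3 (replace(5, 'g')): offset=3, physical=[A,B,g,D,E,F], logical=[D,E,F,A,B,g]
After op 4 (replace(4, 'm')): offset=3, physical=[A,m,g,D,E,F], logical=[D,E,F,A,m,g]
After op 5 (swap(3, 0)): offset=3, physical=[D,m,g,A,E,F], logical=[A,E,F,D,m,g]
After op 6 (replace(1, 'n')): offset=3, physical=[D,m,g,A,n,F], logical=[A,n,F,D,m,g]
After op 7 (swap(4, 5)): offset=3, physical=[D,g,m,A,n,F], logical=[A,n,F,D,g,m]
After op 8 (replace(1, 'n')): offset=3, physical=[D,g,m,A,n,F], logical=[A,n,F,D,g,m]

Answer: 3 A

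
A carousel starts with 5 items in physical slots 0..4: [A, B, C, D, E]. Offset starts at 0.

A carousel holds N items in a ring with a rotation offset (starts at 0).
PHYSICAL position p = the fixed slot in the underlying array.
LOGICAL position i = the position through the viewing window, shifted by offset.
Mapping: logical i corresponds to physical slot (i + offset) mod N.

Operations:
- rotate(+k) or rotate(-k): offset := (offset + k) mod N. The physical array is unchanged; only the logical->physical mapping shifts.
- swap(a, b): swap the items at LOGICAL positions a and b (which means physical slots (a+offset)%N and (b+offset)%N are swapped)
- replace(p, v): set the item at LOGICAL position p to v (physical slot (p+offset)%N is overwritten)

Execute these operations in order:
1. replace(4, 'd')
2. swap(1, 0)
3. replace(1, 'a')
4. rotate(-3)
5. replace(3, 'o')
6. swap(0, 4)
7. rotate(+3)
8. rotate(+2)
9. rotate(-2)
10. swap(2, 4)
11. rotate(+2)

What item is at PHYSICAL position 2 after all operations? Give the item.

After op 1 (replace(4, 'd')): offset=0, physical=[A,B,C,D,d], logical=[A,B,C,D,d]
After op 2 (swap(1, 0)): offset=0, physical=[B,A,C,D,d], logical=[B,A,C,D,d]
After op 3 (replace(1, 'a')): offset=0, physical=[B,a,C,D,d], logical=[B,a,C,D,d]
After op 4 (rotate(-3)): offset=2, physical=[B,a,C,D,d], logical=[C,D,d,B,a]
After op 5 (replace(3, 'o')): offset=2, physical=[o,a,C,D,d], logical=[C,D,d,o,a]
After op 6 (swap(0, 4)): offset=2, physical=[o,C,a,D,d], logical=[a,D,d,o,C]
After op 7 (rotate(+3)): offset=0, physical=[o,C,a,D,d], logical=[o,C,a,D,d]
After op 8 (rotate(+2)): offset=2, physical=[o,C,a,D,d], logical=[a,D,d,o,C]
After op 9 (rotate(-2)): offset=0, physical=[o,C,a,D,d], logical=[o,C,a,D,d]
After op 10 (swap(2, 4)): offset=0, physical=[o,C,d,D,a], logical=[o,C,d,D,a]
After op 11 (rotate(+2)): offset=2, physical=[o,C,d,D,a], logical=[d,D,a,o,C]

Answer: d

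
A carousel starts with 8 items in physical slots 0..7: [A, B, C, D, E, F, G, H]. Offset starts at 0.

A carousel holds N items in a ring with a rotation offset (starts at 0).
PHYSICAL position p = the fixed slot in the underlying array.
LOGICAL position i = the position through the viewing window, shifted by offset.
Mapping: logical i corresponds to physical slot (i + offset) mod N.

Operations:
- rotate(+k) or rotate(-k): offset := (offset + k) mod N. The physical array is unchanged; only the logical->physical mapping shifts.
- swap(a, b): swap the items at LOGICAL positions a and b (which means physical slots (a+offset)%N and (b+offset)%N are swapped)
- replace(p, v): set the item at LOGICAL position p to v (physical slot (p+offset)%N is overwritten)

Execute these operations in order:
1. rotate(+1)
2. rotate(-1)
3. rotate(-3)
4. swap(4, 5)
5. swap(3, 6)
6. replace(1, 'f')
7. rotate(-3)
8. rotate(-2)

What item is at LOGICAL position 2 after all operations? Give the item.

Answer: B

Derivation:
After op 1 (rotate(+1)): offset=1, physical=[A,B,C,D,E,F,G,H], logical=[B,C,D,E,F,G,H,A]
After op 2 (rotate(-1)): offset=0, physical=[A,B,C,D,E,F,G,H], logical=[A,B,C,D,E,F,G,H]
After op 3 (rotate(-3)): offset=5, physical=[A,B,C,D,E,F,G,H], logical=[F,G,H,A,B,C,D,E]
After op 4 (swap(4, 5)): offset=5, physical=[A,C,B,D,E,F,G,H], logical=[F,G,H,A,C,B,D,E]
After op 5 (swap(3, 6)): offset=5, physical=[D,C,B,A,E,F,G,H], logical=[F,G,H,D,C,B,A,E]
After op 6 (replace(1, 'f')): offset=5, physical=[D,C,B,A,E,F,f,H], logical=[F,f,H,D,C,B,A,E]
After op 7 (rotate(-3)): offset=2, physical=[D,C,B,A,E,F,f,H], logical=[B,A,E,F,f,H,D,C]
After op 8 (rotate(-2)): offset=0, physical=[D,C,B,A,E,F,f,H], logical=[D,C,B,A,E,F,f,H]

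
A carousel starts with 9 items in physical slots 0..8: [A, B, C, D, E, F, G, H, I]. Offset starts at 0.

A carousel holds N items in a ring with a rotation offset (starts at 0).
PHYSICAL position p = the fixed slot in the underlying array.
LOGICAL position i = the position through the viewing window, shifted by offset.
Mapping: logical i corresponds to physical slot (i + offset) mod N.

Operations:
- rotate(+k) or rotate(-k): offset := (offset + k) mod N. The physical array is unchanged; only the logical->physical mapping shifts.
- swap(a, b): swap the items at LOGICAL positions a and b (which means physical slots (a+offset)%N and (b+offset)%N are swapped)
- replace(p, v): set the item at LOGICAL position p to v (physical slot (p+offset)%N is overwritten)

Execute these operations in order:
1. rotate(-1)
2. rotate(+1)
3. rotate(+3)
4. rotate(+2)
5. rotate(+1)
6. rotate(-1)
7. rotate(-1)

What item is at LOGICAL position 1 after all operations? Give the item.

After op 1 (rotate(-1)): offset=8, physical=[A,B,C,D,E,F,G,H,I], logical=[I,A,B,C,D,E,F,G,H]
After op 2 (rotate(+1)): offset=0, physical=[A,B,C,D,E,F,G,H,I], logical=[A,B,C,D,E,F,G,H,I]
After op 3 (rotate(+3)): offset=3, physical=[A,B,C,D,E,F,G,H,I], logical=[D,E,F,G,H,I,A,B,C]
After op 4 (rotate(+2)): offset=5, physical=[A,B,C,D,E,F,G,H,I], logical=[F,G,H,I,A,B,C,D,E]
After op 5 (rotate(+1)): offset=6, physical=[A,B,C,D,E,F,G,H,I], logical=[G,H,I,A,B,C,D,E,F]
After op 6 (rotate(-1)): offset=5, physical=[A,B,C,D,E,F,G,H,I], logical=[F,G,H,I,A,B,C,D,E]
After op 7 (rotate(-1)): offset=4, physical=[A,B,C,D,E,F,G,H,I], logical=[E,F,G,H,I,A,B,C,D]

Answer: F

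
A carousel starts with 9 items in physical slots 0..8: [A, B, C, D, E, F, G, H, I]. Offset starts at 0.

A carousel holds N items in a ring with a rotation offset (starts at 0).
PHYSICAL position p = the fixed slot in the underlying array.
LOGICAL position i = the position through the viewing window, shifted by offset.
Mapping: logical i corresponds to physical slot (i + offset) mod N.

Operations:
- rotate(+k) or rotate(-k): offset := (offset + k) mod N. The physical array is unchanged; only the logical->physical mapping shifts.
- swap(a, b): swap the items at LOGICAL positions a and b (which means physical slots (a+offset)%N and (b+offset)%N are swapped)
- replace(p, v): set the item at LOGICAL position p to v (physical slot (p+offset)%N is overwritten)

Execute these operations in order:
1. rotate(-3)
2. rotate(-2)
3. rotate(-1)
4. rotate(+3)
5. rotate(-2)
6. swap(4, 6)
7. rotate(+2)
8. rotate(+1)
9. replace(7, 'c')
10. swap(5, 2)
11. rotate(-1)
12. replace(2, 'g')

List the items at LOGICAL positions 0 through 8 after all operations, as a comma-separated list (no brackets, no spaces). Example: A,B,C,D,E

After op 1 (rotate(-3)): offset=6, physical=[A,B,C,D,E,F,G,H,I], logical=[G,H,I,A,B,C,D,E,F]
After op 2 (rotate(-2)): offset=4, physical=[A,B,C,D,E,F,G,H,I], logical=[E,F,G,H,I,A,B,C,D]
After op 3 (rotate(-1)): offset=3, physical=[A,B,C,D,E,F,G,H,I], logical=[D,E,F,G,H,I,A,B,C]
After op 4 (rotate(+3)): offset=6, physical=[A,B,C,D,E,F,G,H,I], logical=[G,H,I,A,B,C,D,E,F]
After op 5 (rotate(-2)): offset=4, physical=[A,B,C,D,E,F,G,H,I], logical=[E,F,G,H,I,A,B,C,D]
After op 6 (swap(4, 6)): offset=4, physical=[A,I,C,D,E,F,G,H,B], logical=[E,F,G,H,B,A,I,C,D]
After op 7 (rotate(+2)): offset=6, physical=[A,I,C,D,E,F,G,H,B], logical=[G,H,B,A,I,C,D,E,F]
After op 8 (rotate(+1)): offset=7, physical=[A,I,C,D,E,F,G,H,B], logical=[H,B,A,I,C,D,E,F,G]
After op 9 (replace(7, 'c')): offset=7, physical=[A,I,C,D,E,c,G,H,B], logical=[H,B,A,I,C,D,E,c,G]
After op 10 (swap(5, 2)): offset=7, physical=[D,I,C,A,E,c,G,H,B], logical=[H,B,D,I,C,A,E,c,G]
After op 11 (rotate(-1)): offset=6, physical=[D,I,C,A,E,c,G,H,B], logical=[G,H,B,D,I,C,A,E,c]
After op 12 (replace(2, 'g')): offset=6, physical=[D,I,C,A,E,c,G,H,g], logical=[G,H,g,D,I,C,A,E,c]

Answer: G,H,g,D,I,C,A,E,c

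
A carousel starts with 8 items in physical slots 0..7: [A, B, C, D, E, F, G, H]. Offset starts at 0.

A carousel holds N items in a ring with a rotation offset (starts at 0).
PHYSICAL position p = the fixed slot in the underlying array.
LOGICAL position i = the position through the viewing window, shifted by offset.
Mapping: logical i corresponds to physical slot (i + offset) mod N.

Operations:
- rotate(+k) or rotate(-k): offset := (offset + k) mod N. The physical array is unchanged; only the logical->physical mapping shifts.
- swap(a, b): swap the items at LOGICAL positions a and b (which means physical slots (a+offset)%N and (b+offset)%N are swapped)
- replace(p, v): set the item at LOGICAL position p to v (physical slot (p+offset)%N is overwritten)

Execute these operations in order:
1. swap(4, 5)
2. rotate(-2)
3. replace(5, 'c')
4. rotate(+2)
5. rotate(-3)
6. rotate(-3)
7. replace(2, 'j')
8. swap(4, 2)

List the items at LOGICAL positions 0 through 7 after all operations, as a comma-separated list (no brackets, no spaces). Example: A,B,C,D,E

Answer: C,c,G,E,j,H,A,B

Derivation:
After op 1 (swap(4, 5)): offset=0, physical=[A,B,C,D,F,E,G,H], logical=[A,B,C,D,F,E,G,H]
After op 2 (rotate(-2)): offset=6, physical=[A,B,C,D,F,E,G,H], logical=[G,H,A,B,C,D,F,E]
After op 3 (replace(5, 'c')): offset=6, physical=[A,B,C,c,F,E,G,H], logical=[G,H,A,B,C,c,F,E]
After op 4 (rotate(+2)): offset=0, physical=[A,B,C,c,F,E,G,H], logical=[A,B,C,c,F,E,G,H]
After op 5 (rotate(-3)): offset=5, physical=[A,B,C,c,F,E,G,H], logical=[E,G,H,A,B,C,c,F]
After op 6 (rotate(-3)): offset=2, physical=[A,B,C,c,F,E,G,H], logical=[C,c,F,E,G,H,A,B]
After op 7 (replace(2, 'j')): offset=2, physical=[A,B,C,c,j,E,G,H], logical=[C,c,j,E,G,H,A,B]
After op 8 (swap(4, 2)): offset=2, physical=[A,B,C,c,G,E,j,H], logical=[C,c,G,E,j,H,A,B]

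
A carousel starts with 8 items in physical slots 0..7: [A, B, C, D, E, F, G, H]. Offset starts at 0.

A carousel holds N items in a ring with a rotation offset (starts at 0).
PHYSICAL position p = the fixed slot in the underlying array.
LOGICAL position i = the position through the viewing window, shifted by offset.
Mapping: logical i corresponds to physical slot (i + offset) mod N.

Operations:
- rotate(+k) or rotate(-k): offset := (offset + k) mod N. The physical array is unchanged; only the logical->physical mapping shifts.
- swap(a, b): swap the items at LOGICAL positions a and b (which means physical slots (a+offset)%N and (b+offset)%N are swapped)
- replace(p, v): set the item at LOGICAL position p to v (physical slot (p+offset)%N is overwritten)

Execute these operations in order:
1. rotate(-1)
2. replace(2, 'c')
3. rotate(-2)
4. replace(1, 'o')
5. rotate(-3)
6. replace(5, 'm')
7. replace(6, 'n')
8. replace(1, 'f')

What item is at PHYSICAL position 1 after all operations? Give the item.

Answer: c

Derivation:
After op 1 (rotate(-1)): offset=7, physical=[A,B,C,D,E,F,G,H], logical=[H,A,B,C,D,E,F,G]
After op 2 (replace(2, 'c')): offset=7, physical=[A,c,C,D,E,F,G,H], logical=[H,A,c,C,D,E,F,G]
After op 3 (rotate(-2)): offset=5, physical=[A,c,C,D,E,F,G,H], logical=[F,G,H,A,c,C,D,E]
After op 4 (replace(1, 'o')): offset=5, physical=[A,c,C,D,E,F,o,H], logical=[F,o,H,A,c,C,D,E]
After op 5 (rotate(-3)): offset=2, physical=[A,c,C,D,E,F,o,H], logical=[C,D,E,F,o,H,A,c]
After op 6 (replace(5, 'm')): offset=2, physical=[A,c,C,D,E,F,o,m], logical=[C,D,E,F,o,m,A,c]
After op 7 (replace(6, 'n')): offset=2, physical=[n,c,C,D,E,F,o,m], logical=[C,D,E,F,o,m,n,c]
After op 8 (replace(1, 'f')): offset=2, physical=[n,c,C,f,E,F,o,m], logical=[C,f,E,F,o,m,n,c]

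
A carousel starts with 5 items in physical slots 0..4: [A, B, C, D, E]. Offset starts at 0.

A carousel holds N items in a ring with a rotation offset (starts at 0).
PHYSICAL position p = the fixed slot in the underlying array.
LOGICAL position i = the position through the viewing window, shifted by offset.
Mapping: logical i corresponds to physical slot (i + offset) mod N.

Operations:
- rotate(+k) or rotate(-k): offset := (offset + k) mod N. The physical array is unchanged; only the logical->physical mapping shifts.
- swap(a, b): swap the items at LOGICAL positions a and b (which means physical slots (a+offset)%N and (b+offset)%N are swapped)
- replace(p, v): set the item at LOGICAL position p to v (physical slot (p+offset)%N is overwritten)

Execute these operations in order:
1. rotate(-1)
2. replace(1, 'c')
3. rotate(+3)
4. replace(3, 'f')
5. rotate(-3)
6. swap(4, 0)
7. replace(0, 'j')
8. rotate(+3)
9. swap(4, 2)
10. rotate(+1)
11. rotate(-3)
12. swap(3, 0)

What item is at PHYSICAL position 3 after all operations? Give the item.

Answer: f

Derivation:
After op 1 (rotate(-1)): offset=4, physical=[A,B,C,D,E], logical=[E,A,B,C,D]
After op 2 (replace(1, 'c')): offset=4, physical=[c,B,C,D,E], logical=[E,c,B,C,D]
After op 3 (rotate(+3)): offset=2, physical=[c,B,C,D,E], logical=[C,D,E,c,B]
After op 4 (replace(3, 'f')): offset=2, physical=[f,B,C,D,E], logical=[C,D,E,f,B]
After op 5 (rotate(-3)): offset=4, physical=[f,B,C,D,E], logical=[E,f,B,C,D]
After op 6 (swap(4, 0)): offset=4, physical=[f,B,C,E,D], logical=[D,f,B,C,E]
After op 7 (replace(0, 'j')): offset=4, physical=[f,B,C,E,j], logical=[j,f,B,C,E]
After op 8 (rotate(+3)): offset=2, physical=[f,B,C,E,j], logical=[C,E,j,f,B]
After op 9 (swap(4, 2)): offset=2, physical=[f,j,C,E,B], logical=[C,E,B,f,j]
After op 10 (rotate(+1)): offset=3, physical=[f,j,C,E,B], logical=[E,B,f,j,C]
After op 11 (rotate(-3)): offset=0, physical=[f,j,C,E,B], logical=[f,j,C,E,B]
After op 12 (swap(3, 0)): offset=0, physical=[E,j,C,f,B], logical=[E,j,C,f,B]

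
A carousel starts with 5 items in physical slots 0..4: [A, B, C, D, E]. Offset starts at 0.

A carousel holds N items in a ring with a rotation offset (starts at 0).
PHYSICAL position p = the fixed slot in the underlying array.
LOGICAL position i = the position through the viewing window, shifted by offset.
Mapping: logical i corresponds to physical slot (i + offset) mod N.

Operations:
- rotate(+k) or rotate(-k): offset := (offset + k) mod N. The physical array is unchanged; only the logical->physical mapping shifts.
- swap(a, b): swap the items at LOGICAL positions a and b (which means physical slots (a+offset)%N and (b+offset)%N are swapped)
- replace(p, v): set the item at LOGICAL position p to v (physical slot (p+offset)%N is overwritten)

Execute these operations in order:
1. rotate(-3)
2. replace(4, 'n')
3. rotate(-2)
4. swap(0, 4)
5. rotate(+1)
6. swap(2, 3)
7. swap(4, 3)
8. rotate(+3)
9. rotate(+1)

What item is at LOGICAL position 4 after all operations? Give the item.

After op 1 (rotate(-3)): offset=2, physical=[A,B,C,D,E], logical=[C,D,E,A,B]
After op 2 (replace(4, 'n')): offset=2, physical=[A,n,C,D,E], logical=[C,D,E,A,n]
After op 3 (rotate(-2)): offset=0, physical=[A,n,C,D,E], logical=[A,n,C,D,E]
After op 4 (swap(0, 4)): offset=0, physical=[E,n,C,D,A], logical=[E,n,C,D,A]
After op 5 (rotate(+1)): offset=1, physical=[E,n,C,D,A], logical=[n,C,D,A,E]
After op 6 (swap(2, 3)): offset=1, physical=[E,n,C,A,D], logical=[n,C,A,D,E]
After op 7 (swap(4, 3)): offset=1, physical=[D,n,C,A,E], logical=[n,C,A,E,D]
After op 8 (rotate(+3)): offset=4, physical=[D,n,C,A,E], logical=[E,D,n,C,A]
After op 9 (rotate(+1)): offset=0, physical=[D,n,C,A,E], logical=[D,n,C,A,E]

Answer: E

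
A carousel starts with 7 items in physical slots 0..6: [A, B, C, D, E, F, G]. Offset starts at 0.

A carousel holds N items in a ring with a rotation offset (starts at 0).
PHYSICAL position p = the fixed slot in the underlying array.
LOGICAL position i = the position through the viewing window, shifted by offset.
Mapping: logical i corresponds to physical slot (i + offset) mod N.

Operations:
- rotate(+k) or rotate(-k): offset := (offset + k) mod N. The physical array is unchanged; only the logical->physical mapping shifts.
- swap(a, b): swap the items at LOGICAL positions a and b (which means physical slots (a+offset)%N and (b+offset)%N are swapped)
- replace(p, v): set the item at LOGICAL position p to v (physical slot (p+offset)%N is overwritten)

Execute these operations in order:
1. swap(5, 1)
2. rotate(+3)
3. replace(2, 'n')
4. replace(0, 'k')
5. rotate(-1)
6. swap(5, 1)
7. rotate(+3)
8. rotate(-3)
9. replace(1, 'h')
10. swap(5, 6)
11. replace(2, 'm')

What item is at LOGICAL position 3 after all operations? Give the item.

Answer: n

Derivation:
After op 1 (swap(5, 1)): offset=0, physical=[A,F,C,D,E,B,G], logical=[A,F,C,D,E,B,G]
After op 2 (rotate(+3)): offset=3, physical=[A,F,C,D,E,B,G], logical=[D,E,B,G,A,F,C]
After op 3 (replace(2, 'n')): offset=3, physical=[A,F,C,D,E,n,G], logical=[D,E,n,G,A,F,C]
After op 4 (replace(0, 'k')): offset=3, physical=[A,F,C,k,E,n,G], logical=[k,E,n,G,A,F,C]
After op 5 (rotate(-1)): offset=2, physical=[A,F,C,k,E,n,G], logical=[C,k,E,n,G,A,F]
After op 6 (swap(5, 1)): offset=2, physical=[k,F,C,A,E,n,G], logical=[C,A,E,n,G,k,F]
After op 7 (rotate(+3)): offset=5, physical=[k,F,C,A,E,n,G], logical=[n,G,k,F,C,A,E]
After op 8 (rotate(-3)): offset=2, physical=[k,F,C,A,E,n,G], logical=[C,A,E,n,G,k,F]
After op 9 (replace(1, 'h')): offset=2, physical=[k,F,C,h,E,n,G], logical=[C,h,E,n,G,k,F]
After op 10 (swap(5, 6)): offset=2, physical=[F,k,C,h,E,n,G], logical=[C,h,E,n,G,F,k]
After op 11 (replace(2, 'm')): offset=2, physical=[F,k,C,h,m,n,G], logical=[C,h,m,n,G,F,k]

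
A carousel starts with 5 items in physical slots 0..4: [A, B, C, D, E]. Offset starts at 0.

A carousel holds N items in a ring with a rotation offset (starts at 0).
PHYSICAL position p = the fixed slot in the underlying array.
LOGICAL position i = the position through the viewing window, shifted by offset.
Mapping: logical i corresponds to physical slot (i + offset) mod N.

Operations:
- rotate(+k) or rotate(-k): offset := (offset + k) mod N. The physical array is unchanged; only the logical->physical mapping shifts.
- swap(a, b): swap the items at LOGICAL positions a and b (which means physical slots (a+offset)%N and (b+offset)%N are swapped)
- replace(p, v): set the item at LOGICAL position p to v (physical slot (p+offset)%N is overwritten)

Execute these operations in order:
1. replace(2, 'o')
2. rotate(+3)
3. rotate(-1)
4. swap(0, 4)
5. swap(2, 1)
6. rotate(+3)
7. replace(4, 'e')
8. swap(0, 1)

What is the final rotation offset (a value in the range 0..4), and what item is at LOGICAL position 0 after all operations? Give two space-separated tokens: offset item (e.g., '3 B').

After op 1 (replace(2, 'o')): offset=0, physical=[A,B,o,D,E], logical=[A,B,o,D,E]
After op 2 (rotate(+3)): offset=3, physical=[A,B,o,D,E], logical=[D,E,A,B,o]
After op 3 (rotate(-1)): offset=2, physical=[A,B,o,D,E], logical=[o,D,E,A,B]
After op 4 (swap(0, 4)): offset=2, physical=[A,o,B,D,E], logical=[B,D,E,A,o]
After op 5 (swap(2, 1)): offset=2, physical=[A,o,B,E,D], logical=[B,E,D,A,o]
After op 6 (rotate(+3)): offset=0, physical=[A,o,B,E,D], logical=[A,o,B,E,D]
After op 7 (replace(4, 'e')): offset=0, physical=[A,o,B,E,e], logical=[A,o,B,E,e]
After op 8 (swap(0, 1)): offset=0, physical=[o,A,B,E,e], logical=[o,A,B,E,e]

Answer: 0 o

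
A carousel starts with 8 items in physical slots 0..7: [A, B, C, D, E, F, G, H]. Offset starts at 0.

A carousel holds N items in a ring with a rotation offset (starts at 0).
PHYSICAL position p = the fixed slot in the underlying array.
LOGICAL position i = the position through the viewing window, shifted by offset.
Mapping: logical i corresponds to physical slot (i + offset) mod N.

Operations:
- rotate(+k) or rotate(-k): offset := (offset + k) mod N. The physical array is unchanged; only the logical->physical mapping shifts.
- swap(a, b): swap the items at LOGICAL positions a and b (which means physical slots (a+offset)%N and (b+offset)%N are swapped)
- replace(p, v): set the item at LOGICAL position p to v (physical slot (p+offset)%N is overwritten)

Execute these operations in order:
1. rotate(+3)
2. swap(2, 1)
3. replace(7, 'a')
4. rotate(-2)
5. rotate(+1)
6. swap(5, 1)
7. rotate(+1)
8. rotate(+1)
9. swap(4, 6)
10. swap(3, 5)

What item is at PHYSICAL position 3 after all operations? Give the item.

Answer: H

Derivation:
After op 1 (rotate(+3)): offset=3, physical=[A,B,C,D,E,F,G,H], logical=[D,E,F,G,H,A,B,C]
After op 2 (swap(2, 1)): offset=3, physical=[A,B,C,D,F,E,G,H], logical=[D,F,E,G,H,A,B,C]
After op 3 (replace(7, 'a')): offset=3, physical=[A,B,a,D,F,E,G,H], logical=[D,F,E,G,H,A,B,a]
After op 4 (rotate(-2)): offset=1, physical=[A,B,a,D,F,E,G,H], logical=[B,a,D,F,E,G,H,A]
After op 5 (rotate(+1)): offset=2, physical=[A,B,a,D,F,E,G,H], logical=[a,D,F,E,G,H,A,B]
After op 6 (swap(5, 1)): offset=2, physical=[A,B,a,H,F,E,G,D], logical=[a,H,F,E,G,D,A,B]
After op 7 (rotate(+1)): offset=3, physical=[A,B,a,H,F,E,G,D], logical=[H,F,E,G,D,A,B,a]
After op 8 (rotate(+1)): offset=4, physical=[A,B,a,H,F,E,G,D], logical=[F,E,G,D,A,B,a,H]
After op 9 (swap(4, 6)): offset=4, physical=[a,B,A,H,F,E,G,D], logical=[F,E,G,D,a,B,A,H]
After op 10 (swap(3, 5)): offset=4, physical=[a,D,A,H,F,E,G,B], logical=[F,E,G,B,a,D,A,H]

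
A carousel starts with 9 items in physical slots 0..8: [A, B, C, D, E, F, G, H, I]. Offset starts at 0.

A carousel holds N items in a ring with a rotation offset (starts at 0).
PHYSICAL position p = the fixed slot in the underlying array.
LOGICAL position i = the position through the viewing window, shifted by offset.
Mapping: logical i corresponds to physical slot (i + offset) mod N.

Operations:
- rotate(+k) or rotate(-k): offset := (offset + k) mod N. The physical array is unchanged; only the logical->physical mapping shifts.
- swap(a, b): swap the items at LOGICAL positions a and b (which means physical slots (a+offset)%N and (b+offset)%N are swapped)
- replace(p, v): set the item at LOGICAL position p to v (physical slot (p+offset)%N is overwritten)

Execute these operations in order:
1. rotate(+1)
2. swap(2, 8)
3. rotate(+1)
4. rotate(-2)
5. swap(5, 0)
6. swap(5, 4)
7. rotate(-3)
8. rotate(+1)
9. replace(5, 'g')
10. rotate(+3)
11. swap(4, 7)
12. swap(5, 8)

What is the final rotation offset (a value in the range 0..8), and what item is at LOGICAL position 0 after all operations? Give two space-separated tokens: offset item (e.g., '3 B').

After op 1 (rotate(+1)): offset=1, physical=[A,B,C,D,E,F,G,H,I], logical=[B,C,D,E,F,G,H,I,A]
After op 2 (swap(2, 8)): offset=1, physical=[D,B,C,A,E,F,G,H,I], logical=[B,C,A,E,F,G,H,I,D]
After op 3 (rotate(+1)): offset=2, physical=[D,B,C,A,E,F,G,H,I], logical=[C,A,E,F,G,H,I,D,B]
After op 4 (rotate(-2)): offset=0, physical=[D,B,C,A,E,F,G,H,I], logical=[D,B,C,A,E,F,G,H,I]
After op 5 (swap(5, 0)): offset=0, physical=[F,B,C,A,E,D,G,H,I], logical=[F,B,C,A,E,D,G,H,I]
After op 6 (swap(5, 4)): offset=0, physical=[F,B,C,A,D,E,G,H,I], logical=[F,B,C,A,D,E,G,H,I]
After op 7 (rotate(-3)): offset=6, physical=[F,B,C,A,D,E,G,H,I], logical=[G,H,I,F,B,C,A,D,E]
After op 8 (rotate(+1)): offset=7, physical=[F,B,C,A,D,E,G,H,I], logical=[H,I,F,B,C,A,D,E,G]
After op 9 (replace(5, 'g')): offset=7, physical=[F,B,C,g,D,E,G,H,I], logical=[H,I,F,B,C,g,D,E,G]
After op 10 (rotate(+3)): offset=1, physical=[F,B,C,g,D,E,G,H,I], logical=[B,C,g,D,E,G,H,I,F]
After op 11 (swap(4, 7)): offset=1, physical=[F,B,C,g,D,I,G,H,E], logical=[B,C,g,D,I,G,H,E,F]
After op 12 (swap(5, 8)): offset=1, physical=[G,B,C,g,D,I,F,H,E], logical=[B,C,g,D,I,F,H,E,G]

Answer: 1 B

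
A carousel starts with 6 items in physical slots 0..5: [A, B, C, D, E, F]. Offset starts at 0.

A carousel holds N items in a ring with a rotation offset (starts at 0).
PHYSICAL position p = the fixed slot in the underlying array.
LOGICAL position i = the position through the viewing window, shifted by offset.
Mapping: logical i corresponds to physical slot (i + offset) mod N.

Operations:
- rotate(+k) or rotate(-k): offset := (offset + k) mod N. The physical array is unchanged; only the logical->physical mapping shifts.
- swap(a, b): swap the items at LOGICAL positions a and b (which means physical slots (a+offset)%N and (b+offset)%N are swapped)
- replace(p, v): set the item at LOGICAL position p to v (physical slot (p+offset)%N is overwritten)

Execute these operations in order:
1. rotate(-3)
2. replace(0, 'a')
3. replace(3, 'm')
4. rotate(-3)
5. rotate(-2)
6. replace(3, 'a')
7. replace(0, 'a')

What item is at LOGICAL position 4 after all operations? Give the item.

After op 1 (rotate(-3)): offset=3, physical=[A,B,C,D,E,F], logical=[D,E,F,A,B,C]
After op 2 (replace(0, 'a')): offset=3, physical=[A,B,C,a,E,F], logical=[a,E,F,A,B,C]
After op 3 (replace(3, 'm')): offset=3, physical=[m,B,C,a,E,F], logical=[a,E,F,m,B,C]
After op 4 (rotate(-3)): offset=0, physical=[m,B,C,a,E,F], logical=[m,B,C,a,E,F]
After op 5 (rotate(-2)): offset=4, physical=[m,B,C,a,E,F], logical=[E,F,m,B,C,a]
After op 6 (replace(3, 'a')): offset=4, physical=[m,a,C,a,E,F], logical=[E,F,m,a,C,a]
After op 7 (replace(0, 'a')): offset=4, physical=[m,a,C,a,a,F], logical=[a,F,m,a,C,a]

Answer: C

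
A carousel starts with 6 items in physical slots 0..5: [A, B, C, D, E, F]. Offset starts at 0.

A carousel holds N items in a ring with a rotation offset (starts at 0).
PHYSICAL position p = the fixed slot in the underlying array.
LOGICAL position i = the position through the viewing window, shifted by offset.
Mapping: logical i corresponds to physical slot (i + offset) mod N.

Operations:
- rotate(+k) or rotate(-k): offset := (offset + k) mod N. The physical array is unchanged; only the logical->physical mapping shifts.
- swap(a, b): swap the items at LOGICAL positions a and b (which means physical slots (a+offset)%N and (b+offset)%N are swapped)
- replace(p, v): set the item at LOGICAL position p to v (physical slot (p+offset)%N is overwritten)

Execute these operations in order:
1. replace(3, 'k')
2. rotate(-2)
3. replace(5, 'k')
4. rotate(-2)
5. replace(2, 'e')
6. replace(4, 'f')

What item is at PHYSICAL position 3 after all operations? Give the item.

Answer: k

Derivation:
After op 1 (replace(3, 'k')): offset=0, physical=[A,B,C,k,E,F], logical=[A,B,C,k,E,F]
After op 2 (rotate(-2)): offset=4, physical=[A,B,C,k,E,F], logical=[E,F,A,B,C,k]
After op 3 (replace(5, 'k')): offset=4, physical=[A,B,C,k,E,F], logical=[E,F,A,B,C,k]
After op 4 (rotate(-2)): offset=2, physical=[A,B,C,k,E,F], logical=[C,k,E,F,A,B]
After op 5 (replace(2, 'e')): offset=2, physical=[A,B,C,k,e,F], logical=[C,k,e,F,A,B]
After op 6 (replace(4, 'f')): offset=2, physical=[f,B,C,k,e,F], logical=[C,k,e,F,f,B]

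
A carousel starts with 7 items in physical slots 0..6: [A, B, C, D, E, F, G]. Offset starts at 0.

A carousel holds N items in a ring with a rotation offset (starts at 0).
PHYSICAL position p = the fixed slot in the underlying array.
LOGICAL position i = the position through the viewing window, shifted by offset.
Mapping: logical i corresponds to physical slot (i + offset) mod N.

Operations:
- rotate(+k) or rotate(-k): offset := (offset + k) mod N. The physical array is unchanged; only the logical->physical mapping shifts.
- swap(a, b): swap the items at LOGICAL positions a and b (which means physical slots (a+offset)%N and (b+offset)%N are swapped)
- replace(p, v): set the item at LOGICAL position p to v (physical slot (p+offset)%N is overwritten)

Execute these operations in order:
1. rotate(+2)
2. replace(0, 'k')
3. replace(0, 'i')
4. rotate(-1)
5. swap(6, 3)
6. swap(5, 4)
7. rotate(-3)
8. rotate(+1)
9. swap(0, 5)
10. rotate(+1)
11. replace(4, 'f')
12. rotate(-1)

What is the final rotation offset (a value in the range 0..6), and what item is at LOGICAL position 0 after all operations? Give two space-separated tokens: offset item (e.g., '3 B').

After op 1 (rotate(+2)): offset=2, physical=[A,B,C,D,E,F,G], logical=[C,D,E,F,G,A,B]
After op 2 (replace(0, 'k')): offset=2, physical=[A,B,k,D,E,F,G], logical=[k,D,E,F,G,A,B]
After op 3 (replace(0, 'i')): offset=2, physical=[A,B,i,D,E,F,G], logical=[i,D,E,F,G,A,B]
After op 4 (rotate(-1)): offset=1, physical=[A,B,i,D,E,F,G], logical=[B,i,D,E,F,G,A]
After op 5 (swap(6, 3)): offset=1, physical=[E,B,i,D,A,F,G], logical=[B,i,D,A,F,G,E]
After op 6 (swap(5, 4)): offset=1, physical=[E,B,i,D,A,G,F], logical=[B,i,D,A,G,F,E]
After op 7 (rotate(-3)): offset=5, physical=[E,B,i,D,A,G,F], logical=[G,F,E,B,i,D,A]
After op 8 (rotate(+1)): offset=6, physical=[E,B,i,D,A,G,F], logical=[F,E,B,i,D,A,G]
After op 9 (swap(0, 5)): offset=6, physical=[E,B,i,D,F,G,A], logical=[A,E,B,i,D,F,G]
After op 10 (rotate(+1)): offset=0, physical=[E,B,i,D,F,G,A], logical=[E,B,i,D,F,G,A]
After op 11 (replace(4, 'f')): offset=0, physical=[E,B,i,D,f,G,A], logical=[E,B,i,D,f,G,A]
After op 12 (rotate(-1)): offset=6, physical=[E,B,i,D,f,G,A], logical=[A,E,B,i,D,f,G]

Answer: 6 A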